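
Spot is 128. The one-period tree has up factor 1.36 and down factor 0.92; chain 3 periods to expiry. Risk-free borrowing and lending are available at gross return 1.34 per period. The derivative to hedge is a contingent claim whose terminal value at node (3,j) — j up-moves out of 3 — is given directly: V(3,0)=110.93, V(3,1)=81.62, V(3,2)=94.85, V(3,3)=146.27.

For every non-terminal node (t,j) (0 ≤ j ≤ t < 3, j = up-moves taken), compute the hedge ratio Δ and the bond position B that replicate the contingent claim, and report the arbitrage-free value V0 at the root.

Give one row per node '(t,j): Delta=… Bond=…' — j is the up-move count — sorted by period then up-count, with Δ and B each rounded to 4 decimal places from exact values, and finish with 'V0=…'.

(0,0): Delta=0.4740 Bond=-2.7020
(1,0): Delta=0.1627 Bond=33.0433
(1,1): Delta=0.4841 Bond=-5.3666
(2,0): Delta=-0.6149 Bond=128.5183
(2,1): Delta=0.1877 Bond=40.2666
(2,2): Delta=0.4936 Bond=-9.4512
V0=57.9756

Since d<R<u, set p* = (R−d)/(u−d) = 0.9545; price each node as the discounted p*-expectation of its children.
Terminal values V(3,·): V(3,0)=110.9300, V(3,1)=81.6200, V(3,2)=94.8500, V(3,3)=146.2700
(2,0): S=108.3392. Δ = (V_up−V_dn)/(S_up−S_dn) = (81.6200−110.9300)/(147.3413−99.6721) = -0.6149. V = [p*·81.6200 + (1−p*)·110.9300]/1.34 = 61.9047. B = V − Δ·S = 128.5183.
(2,1): S=160.1536. Δ = (V_up−V_dn)/(S_up−S_dn) = (94.8500−81.6200)/(217.8089−147.3413) = 0.1877. V = [p*·94.8500 + (1−p*)·81.6200]/1.34 = 70.3348. B = V − Δ·S = 40.2666.
(2,2): S=236.7488. Δ = (V_up−V_dn)/(S_up−S_dn) = (146.2700−94.8500)/(321.9784−217.8089) = 0.4936. V = [p*·146.2700 + (1−p*)·94.8500]/1.34 = 107.4125. B = V − Δ·S = -9.4512.
(1,0): S=117.7600. Δ = (V_up−V_dn)/(S_up−S_dn) = (70.3348−61.9047)/(160.1536−108.3392) = 0.1627. V = [p*·70.3348 + (1−p*)·61.9047]/1.34 = 52.2027. B = V − Δ·S = 33.0433.
(1,1): S=174.0800. Δ = (V_up−V_dn)/(S_up−S_dn) = (107.4125−70.3348)/(236.7488−160.1536) = 0.4841. V = [p*·107.4125 + (1−p*)·70.3348]/1.34 = 78.9008. B = V − Δ·S = -5.3666.
(0,0): S=128.0000. Δ = (V_up−V_dn)/(S_up−S_dn) = (78.9008−52.2027)/(174.0800−117.7600) = 0.4740. V = [p*·78.9008 + (1−p*)·52.2027]/1.34 = 57.9756. B = V − Δ·S = -2.7020.
Each (Δ,B) replicates both successor values, so the strategy is self-financing and V0 is arbitrage-free.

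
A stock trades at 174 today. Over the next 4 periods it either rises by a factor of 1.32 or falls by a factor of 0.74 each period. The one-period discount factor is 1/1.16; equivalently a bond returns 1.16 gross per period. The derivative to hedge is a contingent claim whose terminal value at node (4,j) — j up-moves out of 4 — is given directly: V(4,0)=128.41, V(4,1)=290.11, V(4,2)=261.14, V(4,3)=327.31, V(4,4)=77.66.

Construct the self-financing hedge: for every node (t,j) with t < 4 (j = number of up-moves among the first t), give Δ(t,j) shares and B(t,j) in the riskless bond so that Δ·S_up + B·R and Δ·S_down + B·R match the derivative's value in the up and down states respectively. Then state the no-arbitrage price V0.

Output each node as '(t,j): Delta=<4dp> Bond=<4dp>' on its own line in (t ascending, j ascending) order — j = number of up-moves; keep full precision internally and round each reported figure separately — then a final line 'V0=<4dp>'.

The replicating-portfolio and risk-neutral prices coincide; use p* = (1.16−0.74)/(1.32−0.74) = 0.7241 for the latter.
Terminal payoffs: V(4,0)=128.4100, V(4,1)=290.1100, V(4,2)=261.1400, V(4,3)=327.3100, V(4,4)=77.6600
  t=3,j=0: stock 70.5090 → up 93.0718 (V=290.1100), down 52.1766 (V=128.4100). Price 211.6406; hedge Δ=3.9540, bond B=-67.1525.
  t=3,j=1: stock 125.7728 → up 166.0201 (V=261.1400), down 93.0718 (V=290.1100). Price 232.0101; hedge Δ=-0.3971, bond B=281.9584.
  t=3,j=2: stock 224.3514 → up 296.1439 (V=327.3100), down 166.0201 (V=261.1400). Price 266.4278; hedge Δ=0.5085, bond B=152.3416.
  t=3,j=3: stock 400.1944 → up 528.2567 (V=77.6600), down 296.1439 (V=327.3100). Price 126.3181; hedge Δ=-1.0756, bond B=556.7491.
  t=2,j=0: stock 95.2824 → up 125.7728 (V=232.0101), down 70.5090 (V=211.6406). Price 195.1646; hedge Δ=0.3686, bond B=160.0448.
  t=2,j=1: stock 169.9632 → up 224.3514 (V=266.4278), down 125.7728 (V=232.0101). Price 221.4942; hedge Δ=0.3491, bond B=162.1534.
  t=2,j=2: stock 303.1776 → up 400.1944 (V=126.3181), down 224.3514 (V=266.4278). Price 142.2147; hedge Δ=-0.7968, bond B=383.7831.
  t=1,j=0: stock 128.7600 → up 169.9632 (V=221.4942), down 95.2824 (V=195.1646). Price 184.6818; hedge Δ=0.3526, bond B=139.2859.
  t=1,j=1: stock 229.6800 → up 303.1776 (V=142.2147), down 169.9632 (V=221.4942). Price 141.4525; hedge Δ=-0.5951, bond B=278.1413.
  t=0,j=0: stock 174.0000 → up 229.6800 (V=141.4525), down 128.7600 (V=184.6818). Price 132.2222; hedge Δ=-0.4284, bond B=206.7555.
Each (Δ,B) replicates both successor values, so the strategy is self-financing and V0 is arbitrage-free.

(0,0): Delta=-0.4284 Bond=206.7555
(1,0): Delta=0.3526 Bond=139.2859
(1,1): Delta=-0.5951 Bond=278.1413
(2,0): Delta=0.3686 Bond=160.0448
(2,1): Delta=0.3491 Bond=162.1534
(2,2): Delta=-0.7968 Bond=383.7831
(3,0): Delta=3.9540 Bond=-67.1525
(3,1): Delta=-0.3971 Bond=281.9584
(3,2): Delta=0.5085 Bond=152.3416
(3,3): Delta=-1.0756 Bond=556.7491
V0=132.2222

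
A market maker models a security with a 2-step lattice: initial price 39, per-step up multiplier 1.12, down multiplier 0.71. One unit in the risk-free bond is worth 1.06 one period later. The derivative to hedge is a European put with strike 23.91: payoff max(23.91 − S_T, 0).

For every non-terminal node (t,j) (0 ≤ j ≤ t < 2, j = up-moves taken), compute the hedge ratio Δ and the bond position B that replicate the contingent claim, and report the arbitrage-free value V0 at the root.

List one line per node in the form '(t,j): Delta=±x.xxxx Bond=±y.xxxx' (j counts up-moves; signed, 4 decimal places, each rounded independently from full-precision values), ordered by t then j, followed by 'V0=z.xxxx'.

(0,0): Delta=-0.0367 Bond=1.5121
(1,0): Delta=-0.3744 Bond=10.9529
(1,1): Delta=0.0000 Bond=0.0000
V0=0.0810

No-arbitrage ⇒ martingale measure with p* = (R−d)/(u−d) = 0.8537.
Terminal values V(2,·): V(2,0)=4.2501, V(2,1)=0.0000, V(2,2)=0.0000
(1,0): S=27.6900. Δ = (V_up−V_dn)/(S_up−S_dn) = (0.0000−4.2501)/(31.0128−19.6599) = -0.3744. V = [p*·0.0000 + (1−p*)·4.2501]/1.06 = 0.5868. B = V − Δ·S = 10.9529.
(1,1): S=43.6800. Δ = (V_up−V_dn)/(S_up−S_dn) = (0.0000−0.0000)/(48.9216−31.0128) = 0.0000. V = [p*·0.0000 + (1−p*)·0.0000]/1.06 = 0.0000. B = V − Δ·S = 0.0000.
(0,0): S=39.0000. Δ = (V_up−V_dn)/(S_up−S_dn) = (0.0000−0.5868)/(43.6800−27.6900) = -0.0367. V = [p*·0.0000 + (1−p*)·0.5868]/1.06 = 0.0810. B = V − Δ·S = 1.5121.
Each (Δ,B) replicates both successor values, so the strategy is self-financing and V0 is arbitrage-free.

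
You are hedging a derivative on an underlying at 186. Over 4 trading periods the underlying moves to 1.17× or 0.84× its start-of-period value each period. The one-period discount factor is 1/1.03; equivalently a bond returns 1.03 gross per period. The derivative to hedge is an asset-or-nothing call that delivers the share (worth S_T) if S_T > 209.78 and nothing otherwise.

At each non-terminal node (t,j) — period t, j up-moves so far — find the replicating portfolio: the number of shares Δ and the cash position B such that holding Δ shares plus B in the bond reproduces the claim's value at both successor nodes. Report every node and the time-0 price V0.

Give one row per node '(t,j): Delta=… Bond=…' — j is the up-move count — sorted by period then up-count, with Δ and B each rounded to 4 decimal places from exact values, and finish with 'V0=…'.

Risk-neutral probability p* = (R−d)/(u−d) = (1.03−0.84)/(1.17−0.84) = 0.5758.
Terminal values V(4,·): V(4,0)=0.0000, V(4,1)=0.0000, V(4,2)=0.0000, V(4,3)=250.2360, V(4,4)=348.5430
  t=3,j=0: stock 110.2429 → up 128.9842 (V=0.0000), down 92.6041 (V=0.0000). Price 0.0000; hedge Δ=0.0000, bond B=0.0000.
  t=3,j=1: stock 153.5527 → up 179.6566 (V=0.0000), down 128.9842 (V=0.0000). Price 0.0000; hedge Δ=0.0000, bond B=0.0000.
  t=3,j=2: stock 213.8769 → up 250.2360 (V=250.2360), down 179.6566 (V=0.0000). Price 139.8789; hedge Δ=3.5455, bond B=-618.4120.
  t=3,j=3: stock 297.9000 → up 348.5430 (V=348.5430), down 250.2360 (V=250.2360). Price 297.9000; hedge Δ=1.0000, bond B=0.0000.
  t=2,j=0: stock 131.2416 → up 153.5527 (V=0.0000), down 110.2429 (V=0.0000). Price 0.0000; hedge Δ=0.0000, bond B=0.0000.
  t=2,j=1: stock 182.8008 → up 213.8769 (V=139.8789), down 153.5527 (V=0.0000). Price 78.1906; hedge Δ=2.3188, bond B=-345.6849.
  t=2,j=2: stock 254.6154 → up 297.9000 (V=297.9000), down 213.8769 (V=139.8789). Price 224.1367; hedge Δ=1.8807, bond B=-254.7152.
  t=1,j=0: stock 156.2400 → up 182.8008 (V=78.1906), down 131.2416 (V=0.0000). Price 43.7076; hedge Δ=1.5165, bond B=-193.2337.
  t=1,j=1: stock 217.6200 → up 254.6154 (V=224.1367), down 182.8008 (V=78.1906). Price 157.4953; hedge Δ=2.0323, bond B=-284.7654.
  t=0,j=0: stock 186.0000 → up 217.6200 (V=157.4953), down 156.2400 (V=43.7076). Price 106.0405; hedge Δ=1.8538, bond B=-238.7706.
Root portfolio cost Δ·186+B reproduces V0=106.0405.

(0,0): Delta=1.8538 Bond=-238.7706
(1,0): Delta=1.5165 Bond=-193.2337
(1,1): Delta=2.0323 Bond=-284.7654
(2,0): Delta=0.0000 Bond=0.0000
(2,1): Delta=2.3188 Bond=-345.6849
(2,2): Delta=1.8807 Bond=-254.7152
(3,0): Delta=0.0000 Bond=0.0000
(3,1): Delta=0.0000 Bond=0.0000
(3,2): Delta=3.5455 Bond=-618.4120
(3,3): Delta=1.0000 Bond=0.0000
V0=106.0405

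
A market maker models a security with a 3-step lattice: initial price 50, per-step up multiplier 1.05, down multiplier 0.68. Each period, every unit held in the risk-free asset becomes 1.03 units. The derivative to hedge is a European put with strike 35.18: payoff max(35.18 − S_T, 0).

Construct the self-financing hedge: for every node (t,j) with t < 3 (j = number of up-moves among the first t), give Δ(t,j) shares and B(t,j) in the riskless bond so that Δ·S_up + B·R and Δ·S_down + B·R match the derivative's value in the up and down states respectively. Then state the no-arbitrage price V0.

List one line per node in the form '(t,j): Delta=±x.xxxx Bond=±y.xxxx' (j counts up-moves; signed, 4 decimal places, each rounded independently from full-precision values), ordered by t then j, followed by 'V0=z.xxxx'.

(0,0): Delta=-0.0581 Bond=2.9900
(1,0): Delta=-0.8317 Bond=29.3833
(1,1): Delta=-0.0295 Bond=1.5766
(2,0): Delta=-1.0000 Bond=34.1553
(2,1): Delta=-0.8255 Bond=30.0425
(2,2): Delta=0.0000 Bond=0.0000
V0=0.0856

Since d<R<u, set p* = (R−d)/(u−d) = 0.9459; price each node as the discounted p*-expectation of its children.
Terminal payoffs: V(3,0)=19.4584, V(3,1)=10.9040, V(3,2)=0.0000, V(3,3)=0.0000
Node (2,0) S=23.1200: V=(p*·10.9040+(1−p*)·19.4584)/1.03=11.0353; Δ=(10.9040−19.4584)/(24.2760−15.7216)=-1.0000; B=V−Δ·S=34.1553
Node (2,1) S=35.7000: V=(p*·0.0000+(1−p*)·10.9040)/1.03=0.5722; Δ=(0.0000−10.9040)/(37.4850−24.2760)=-0.8255; B=V−Δ·S=30.0425
Node (2,2) S=55.1250: V=(p*·0.0000+(1−p*)·0.0000)/1.03=0.0000; Δ=(0.0000−0.0000)/(57.8813−37.4850)=0.0000; B=V−Δ·S=0.0000
Node (1,0) S=34.0000: V=(p*·0.5722+(1−p*)·11.0353)/1.03=1.1047; Δ=(0.5722−11.0353)/(35.7000−23.1200)=-0.8317; B=V−Δ·S=29.3833
Node (1,1) S=52.5000: V=(p*·0.0000+(1−p*)·0.5722)/1.03=0.0300; Δ=(0.0000−0.5722)/(55.1250−35.7000)=-0.0295; B=V−Δ·S=1.5766
Node (0,0) S=50.0000: V=(p*·0.0300+(1−p*)·1.1047)/1.03=0.0856; Δ=(0.0300−1.1047)/(52.5000−34.0000)=-0.0581; B=V−Δ·S=2.9900
Each (Δ,B) replicates both successor values, so the strategy is self-financing and V0 is arbitrage-free.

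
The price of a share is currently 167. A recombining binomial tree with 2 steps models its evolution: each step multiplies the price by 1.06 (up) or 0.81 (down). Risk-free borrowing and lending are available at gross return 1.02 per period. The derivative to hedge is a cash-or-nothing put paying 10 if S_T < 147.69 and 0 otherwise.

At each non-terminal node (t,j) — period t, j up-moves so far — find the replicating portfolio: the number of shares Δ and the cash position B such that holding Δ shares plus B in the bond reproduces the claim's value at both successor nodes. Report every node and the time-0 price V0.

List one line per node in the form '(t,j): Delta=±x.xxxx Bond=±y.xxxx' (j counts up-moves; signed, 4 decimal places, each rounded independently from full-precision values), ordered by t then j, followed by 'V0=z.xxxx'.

Since d<R<u, set p* = (R−d)/(u−d) = 0.8400; price each node as the discounted p*-expectation of its children.
Payoff layer (t=2): V(2,0)=10.0000, V(2,1)=10.0000, V(2,2)=0.0000
Node (1,0) S=135.2700: V=(p*·10.0000+(1−p*)·10.0000)/1.02=9.8039; Δ=(10.0000−10.0000)/(143.3862−109.5687)=0.0000; B=V−Δ·S=9.8039
Node (1,1) S=177.0200: V=(p*·0.0000+(1−p*)·10.0000)/1.02=1.5686; Δ=(0.0000−10.0000)/(187.6412−143.3862)=-0.2260; B=V−Δ·S=41.5686
Node (0,0) S=167.0000: V=(p*·1.5686+(1−p*)·9.8039)/1.02=2.8297; Δ=(1.5686−9.8039)/(177.0200−135.2700)=-0.1973; B=V−Δ·S=35.7709
The time-0 hedge costs 2.8297, which is the no-arbitrage price.

(0,0): Delta=-0.1973 Bond=35.7709
(1,0): Delta=0.0000 Bond=9.8039
(1,1): Delta=-0.2260 Bond=41.5686
V0=2.8297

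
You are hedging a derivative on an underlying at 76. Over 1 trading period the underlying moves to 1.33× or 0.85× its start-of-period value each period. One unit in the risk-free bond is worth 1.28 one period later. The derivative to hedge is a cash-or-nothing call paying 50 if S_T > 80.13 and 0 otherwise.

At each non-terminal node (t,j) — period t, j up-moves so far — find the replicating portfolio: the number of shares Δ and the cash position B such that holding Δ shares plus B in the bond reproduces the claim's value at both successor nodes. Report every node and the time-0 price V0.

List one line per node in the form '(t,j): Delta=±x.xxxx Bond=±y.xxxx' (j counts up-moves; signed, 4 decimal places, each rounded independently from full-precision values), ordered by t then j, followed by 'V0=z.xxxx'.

The replicating-portfolio and risk-neutral prices coincide; use p* = (1.28−0.85)/(1.33−0.85) = 0.8958 for the latter.
Terminal values V(1,·): V(1,0)=0.0000, V(1,1)=50.0000
(0,0): S=76.0000. Δ = (V_up−V_dn)/(S_up−S_dn) = (50.0000−0.0000)/(101.0800−64.6000) = 1.3706. V = [p*·50.0000 + (1−p*)·0.0000]/1.28 = 34.9935. B = V − Δ·S = -69.1732.
The time-0 hedge costs 34.9935, which is the no-arbitrage price.

(0,0): Delta=1.3706 Bond=-69.1732
V0=34.9935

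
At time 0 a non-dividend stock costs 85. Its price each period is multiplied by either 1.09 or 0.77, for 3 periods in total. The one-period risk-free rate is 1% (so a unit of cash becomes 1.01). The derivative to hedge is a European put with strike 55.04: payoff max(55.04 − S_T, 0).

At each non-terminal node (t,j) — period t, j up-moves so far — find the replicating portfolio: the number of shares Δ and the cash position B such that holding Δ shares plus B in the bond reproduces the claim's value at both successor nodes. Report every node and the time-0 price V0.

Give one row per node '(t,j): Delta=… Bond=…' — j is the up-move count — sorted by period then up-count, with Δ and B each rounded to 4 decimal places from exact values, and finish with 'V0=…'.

No-arbitrage ⇒ martingale measure with p* = (R−d)/(u−d) = 0.7500.
Terminal values V(3,·): V(3,0)=16.2347, V(3,1)=0.1078, V(3,2)=0.0000, V(3,3)=0.0000
(2,0): S=50.3965. Δ = (V_up−V_dn)/(S_up−S_dn) = (0.1078−16.2347)/(54.9322−38.8053) = -1.0000. V = [p*·0.1078 + (1−p*)·16.2347]/1.01 = 4.0985. B = V − Δ·S = 54.4950.
(2,1): S=71.3405. Δ = (V_up−V_dn)/(S_up−S_dn) = (0.0000−0.1078)/(77.7611−54.9322) = -0.0047. V = [p*·0.0000 + (1−p*)·0.1078]/1.01 = 0.0267. B = V − Δ·S = 0.3636.
(2,2): S=100.9885. Δ = (V_up−V_dn)/(S_up−S_dn) = (0.0000−0.0000)/(110.0775−77.7611) = 0.0000. V = [p*·0.0000 + (1−p*)·0.0000]/1.01 = 0.0000. B = V − Δ·S = 0.0000.
(1,0): S=65.4500. Δ = (V_up−V_dn)/(S_up−S_dn) = (0.0267−4.0985)/(71.3405−50.3965) = -0.1944. V = [p*·0.0267 + (1−p*)·4.0985]/1.01 = 1.0343. B = V − Δ·S = 13.7589.
(1,1): S=92.6500. Δ = (V_up−V_dn)/(S_up−S_dn) = (0.0000−0.0267)/(100.9885−71.3405) = -0.0009. V = [p*·0.0000 + (1−p*)·0.0267]/1.01 = 0.0066. B = V − Δ·S = 0.0900.
(0,0): S=85.0000. Δ = (V_up−V_dn)/(S_up−S_dn) = (0.0066−1.0343)/(92.6500−65.4500) = -0.0378. V = [p*·0.0066 + (1−p*)·1.0343]/1.01 = 0.2609. B = V − Δ·S = 3.4725.
Self-financing check: at every node Δ·S+B equals the discounted successor values.

(0,0): Delta=-0.0378 Bond=3.4725
(1,0): Delta=-0.1944 Bond=13.7589
(1,1): Delta=-0.0009 Bond=0.0900
(2,0): Delta=-1.0000 Bond=54.4950
(2,1): Delta=-0.0047 Bond=0.3636
(2,2): Delta=0.0000 Bond=0.0000
V0=0.2609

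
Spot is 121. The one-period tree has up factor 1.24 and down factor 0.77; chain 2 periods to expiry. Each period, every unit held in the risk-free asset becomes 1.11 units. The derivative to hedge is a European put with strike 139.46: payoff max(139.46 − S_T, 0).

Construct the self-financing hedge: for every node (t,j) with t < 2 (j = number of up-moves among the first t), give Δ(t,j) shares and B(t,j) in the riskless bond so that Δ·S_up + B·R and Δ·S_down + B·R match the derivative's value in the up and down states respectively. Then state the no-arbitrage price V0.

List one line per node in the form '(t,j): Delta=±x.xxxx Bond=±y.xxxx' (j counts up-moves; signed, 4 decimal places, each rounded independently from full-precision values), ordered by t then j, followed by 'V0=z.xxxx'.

Since d<R<u, set p* = (R−d)/(u−d) = 0.7234; price each node as the discounted p*-expectation of its children.
Payoff layer (t=2): V(2,0)=67.7191, V(2,1)=23.9292, V(2,2)=0.0000
  t=1,j=0: stock 93.1700 → up 115.5308 (V=23.9292), down 71.7409 (V=67.7191). Price 32.4696; hedge Δ=-1.0000, bond B=125.6396.
  t=1,j=1: stock 150.0400 → up 186.0496 (V=0.0000), down 115.5308 (V=23.9292). Price 5.9628; hedge Δ=-0.3393, bond B=56.8760.
  t=0,j=0: stock 121.0000 → up 150.0400 (V=5.9628), down 93.1700 (V=32.4696). Price 11.9770; hedge Δ=-0.4661, bond B=68.3745.
Each (Δ,B) replicates both successor values, so the strategy is self-financing and V0 is arbitrage-free.

(0,0): Delta=-0.4661 Bond=68.3745
(1,0): Delta=-1.0000 Bond=125.6396
(1,1): Delta=-0.3393 Bond=56.8760
V0=11.9770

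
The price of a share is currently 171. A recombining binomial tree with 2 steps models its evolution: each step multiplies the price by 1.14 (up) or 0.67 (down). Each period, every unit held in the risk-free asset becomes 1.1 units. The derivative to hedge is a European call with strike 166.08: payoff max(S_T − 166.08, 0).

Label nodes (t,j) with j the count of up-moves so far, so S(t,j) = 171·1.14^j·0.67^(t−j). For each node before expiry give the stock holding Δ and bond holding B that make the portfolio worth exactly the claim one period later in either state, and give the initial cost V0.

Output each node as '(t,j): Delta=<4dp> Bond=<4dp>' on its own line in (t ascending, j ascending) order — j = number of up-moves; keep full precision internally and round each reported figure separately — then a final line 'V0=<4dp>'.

Under the risk-neutral measure, an up-move has probability p* = (R−d)/(u−d) = 0.9149 and values discount at R = 1.1.
Terminal values V(2,·): V(2,0)=0.0000, V(2,1)=0.0000, V(2,2)=56.1516
  t=1,j=0: stock 114.5700 → up 130.6098 (V=0.0000), down 76.7619 (V=0.0000). Price 0.0000; hedge Δ=0.0000, bond B=0.0000.
  t=1,j=1: stock 194.9400 → up 222.2316 (V=56.1516), down 130.6098 (V=0.0000). Price 46.7025; hedge Δ=0.6129, bond B=-72.7690.
  t=0,j=0: stock 171.0000 → up 194.9400 (V=46.7025), down 114.5700 (V=0.0000). Price 38.8435; hedge Δ=0.5811, bond B=-60.5235.
Check: Δ(0,0)·S0 + B(0,0) = 38.8435 = V0.

(0,0): Delta=0.5811 Bond=-60.5235
(1,0): Delta=0.0000 Bond=0.0000
(1,1): Delta=0.6129 Bond=-72.7690
V0=38.8435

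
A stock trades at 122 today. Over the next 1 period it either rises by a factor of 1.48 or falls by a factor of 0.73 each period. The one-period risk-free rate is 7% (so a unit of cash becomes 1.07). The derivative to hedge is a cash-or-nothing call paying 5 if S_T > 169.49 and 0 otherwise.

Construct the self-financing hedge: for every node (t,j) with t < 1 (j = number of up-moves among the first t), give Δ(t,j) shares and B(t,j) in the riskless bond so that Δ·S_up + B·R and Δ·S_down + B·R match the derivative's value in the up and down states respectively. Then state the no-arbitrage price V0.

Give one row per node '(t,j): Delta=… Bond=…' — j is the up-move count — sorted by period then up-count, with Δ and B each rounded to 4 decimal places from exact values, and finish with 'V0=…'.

(0,0): Delta=0.0546 Bond=-4.5483
V0=2.1184

The replicating-portfolio and risk-neutral prices coincide; use p* = (1.07−0.73)/(1.48−0.73) = 0.4533 for the latter.
At expiry t=1: V(1,0)=0.0000, V(1,1)=5.0000
(0,0): S=122.0000. Δ = (V_up−V_dn)/(S_up−S_dn) = (5.0000−0.0000)/(180.5600−89.0600) = 0.0546. V = [p*·5.0000 + (1−p*)·0.0000]/1.07 = 2.1184. B = V − Δ·S = -4.5483.
Each (Δ,B) replicates both successor values, so the strategy is self-financing and V0 is arbitrage-free.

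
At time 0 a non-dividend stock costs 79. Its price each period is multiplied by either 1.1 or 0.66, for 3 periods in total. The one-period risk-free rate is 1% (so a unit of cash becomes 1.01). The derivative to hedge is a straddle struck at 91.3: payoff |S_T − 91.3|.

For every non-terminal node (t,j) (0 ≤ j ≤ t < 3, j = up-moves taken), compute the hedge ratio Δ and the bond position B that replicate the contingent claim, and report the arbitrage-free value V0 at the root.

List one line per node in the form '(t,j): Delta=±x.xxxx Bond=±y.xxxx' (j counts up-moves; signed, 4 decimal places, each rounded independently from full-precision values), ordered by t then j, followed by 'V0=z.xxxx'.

No-arbitrage ⇒ martingale measure with p* = (R−d)/(u−d) = 0.7955.
At expiry t=3: V(3,0)=68.5878, V(3,1)=53.4464, V(3,2)=28.2106, V(3,3)=13.8490
Node (2,0) S=34.4124: V=(p*·53.4464+(1−p*)·68.5878)/1.01=55.9836; Δ=(53.4464−68.5878)/(37.8536−22.7122)=-1.0000; B=V−Δ·S=90.3960
Node (2,1) S=57.3540: V=(p*·28.2106+(1−p*)·53.4464)/1.01=33.0420; Δ=(28.2106−53.4464)/(63.0894−37.8536)=-1.0000; B=V−Δ·S=90.3960
Node (2,2) S=95.5900: V=(p*·13.8490+(1−p*)·28.2106)/1.01=16.6204; Δ=(13.8490−28.2106)/(105.1490−63.0894)=-0.3415; B=V−Δ·S=49.2604
Node (1,0) S=52.1400: V=(p*·33.0420+(1−p*)·55.9836)/1.01=37.3610; Δ=(33.0420−55.9836)/(57.3540−34.4124)=-1.0000; B=V−Δ·S=89.5010
Node (1,1) S=86.9000: V=(p*·16.6204+(1−p*)·33.0420)/1.01=19.7816; Δ=(16.6204−33.0420)/(95.5900−57.3540)=-0.4295; B=V−Δ·S=57.1035
Node (0,0) S=79.0000: V=(p*·19.7816+(1−p*)·37.3610)/1.01=23.1459; Δ=(19.7816−37.3610)/(86.9000−52.1400)=-0.5057; B=V−Δ·S=63.0993
Self-financing check: at every node Δ·S+B equals the discounted successor values.

(0,0): Delta=-0.5057 Bond=63.0993
(1,0): Delta=-1.0000 Bond=89.5010
(1,1): Delta=-0.4295 Bond=57.1035
(2,0): Delta=-1.0000 Bond=90.3960
(2,1): Delta=-1.0000 Bond=90.3960
(2,2): Delta=-0.3415 Bond=49.2604
V0=23.1459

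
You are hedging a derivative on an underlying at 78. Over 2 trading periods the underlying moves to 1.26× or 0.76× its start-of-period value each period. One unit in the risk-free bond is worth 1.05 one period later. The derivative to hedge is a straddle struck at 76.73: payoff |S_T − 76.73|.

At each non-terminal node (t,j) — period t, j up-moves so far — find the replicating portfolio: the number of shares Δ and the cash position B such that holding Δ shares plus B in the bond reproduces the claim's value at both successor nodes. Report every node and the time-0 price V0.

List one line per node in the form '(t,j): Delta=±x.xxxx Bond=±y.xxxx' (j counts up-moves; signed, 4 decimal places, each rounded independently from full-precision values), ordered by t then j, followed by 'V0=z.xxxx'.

(0,0): Delta=0.3343 Bond=-5.7339
(1,0): Delta=-1.0000 Bond=73.0762
(1,1): Delta=0.9171 Bond=-63.2976
V0=20.3408

The replicating-portfolio and risk-neutral prices coincide; use p* = (1.05−0.76)/(1.26−0.76) = 0.5800 for the latter.
Terminal payoffs: V(2,0)=31.6772, V(2,1)=2.0372, V(2,2)=47.1028
Node (1,0) S=59.2800: V=(p*·2.0372+(1−p*)·31.6772)/1.05=13.7962; Δ=(2.0372−31.6772)/(74.6928−45.0528)=-1.0000; B=V−Δ·S=73.0762
Node (1,1) S=98.2800: V=(p*·47.1028+(1−p*)·2.0372)/1.05=26.8336; Δ=(47.1028−2.0372)/(123.8328−74.6928)=0.9171; B=V−Δ·S=-63.2976
Node (0,0) S=78.0000: V=(p*·26.8336+(1−p*)·13.7962)/1.05=20.3408; Δ=(26.8336−13.7962)/(98.2800−59.2800)=0.3343; B=V−Δ·S=-5.7339
Root portfolio cost Δ·78+B reproduces V0=20.3408.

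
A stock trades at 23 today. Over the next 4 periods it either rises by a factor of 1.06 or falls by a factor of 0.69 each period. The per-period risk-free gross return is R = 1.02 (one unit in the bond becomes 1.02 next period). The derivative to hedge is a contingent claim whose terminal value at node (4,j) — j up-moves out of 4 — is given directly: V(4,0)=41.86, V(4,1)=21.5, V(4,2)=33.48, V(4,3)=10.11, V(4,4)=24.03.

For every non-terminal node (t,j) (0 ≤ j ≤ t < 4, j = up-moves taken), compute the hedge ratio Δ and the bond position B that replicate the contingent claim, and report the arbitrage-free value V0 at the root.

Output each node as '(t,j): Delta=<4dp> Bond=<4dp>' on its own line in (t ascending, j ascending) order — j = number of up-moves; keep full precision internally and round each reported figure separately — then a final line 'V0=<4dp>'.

The replicating-portfolio and risk-neutral prices coincide; use p* = (1.02−0.69)/(1.06−0.69) = 0.8919 for the latter.
Payoff layer (t=4): V(4,0)=41.8600, V(4,1)=21.5000, V(4,2)=33.4800, V(4,3)=10.1100, V(4,4)=24.0300
(3,0): S=7.5557. Δ = (V_up−V_dn)/(S_up−S_dn) = (21.5000−41.8600)/(8.0090−5.2134) = -7.2828. V = [p*·21.5000 + (1−p*)·41.8600]/1.02 = 23.2364. B = V − Δ·S = 78.2634.
(3,1): S=11.6073. Δ = (V_up−V_dn)/(S_up−S_dn) = (33.4800−21.5000)/(12.3038−8.0090) = 2.7895. V = [p*·33.4800 + (1−p*)·21.5000]/1.02 = 31.5538. B = V − Δ·S = -0.8246.
(3,2): S=17.8315. Δ = (V_up−V_dn)/(S_up−S_dn) = (10.1100−33.4800)/(18.9014−12.3038) = -3.5422. V = [p*·10.1100 + (1−p*)·33.4800]/1.02 = 12.3887. B = V − Δ·S = 75.5509.
(3,3): S=27.3934. Δ = (V_up−V_dn)/(S_up−S_dn) = (24.0300−10.1100)/(29.0370−18.9014) = 1.3734. V = [p*·24.0300 + (1−p*)·10.1100]/1.02 = 22.0835. B = V − Δ·S = -15.5382.
(2,0): S=10.9503. Δ = (V_up−V_dn)/(S_up−S_dn) = (31.5538−23.2364)/(11.6073−7.5557) = 2.0529. V = [p*·31.5538 + (1−p*)·23.2364]/1.02 = 30.0535. B = V − Δ·S = 7.5740.
(2,1): S=16.8222. Δ = (V_up−V_dn)/(S_up−S_dn) = (12.3887−31.5538)/(17.8315−11.6073) = -3.0791. V = [p*·12.3887 + (1−p*)·31.5538]/1.02 = 14.1771. B = V − Δ·S = 65.9746.
(2,2): S=25.8428. Δ = (V_up−V_dn)/(S_up−S_dn) = (22.0835−12.3887)/(27.3934−17.8315) = 1.0139. V = [p*·22.0835 + (1−p*)·12.3887]/1.02 = 20.6229. B = V − Δ·S = -5.5791.
(1,0): S=15.8700. Δ = (V_up−V_dn)/(S_up−S_dn) = (14.1771−30.0535)/(16.8222−10.9503) = -2.7038. V = [p*·14.1771 + (1−p*)·30.0535]/1.02 = 15.5818. B = V − Δ·S = 58.4912.
(1,1): S=24.3800. Δ = (V_up−V_dn)/(S_up−S_dn) = (20.6229−14.1771)/(25.8428−16.8222) = 0.7146. V = [p*·20.6229 + (1−p*)·14.1771]/1.02 = 19.5354. B = V − Δ·S = 2.1141.
(0,0): S=23.0000. Δ = (V_up−V_dn)/(S_up−S_dn) = (19.5354−15.5818)/(24.3800−15.8700) = 0.4646. V = [p*·19.5354 + (1−p*)·15.5818]/1.02 = 18.7333. B = V − Δ·S = 8.0480.
Self-financing check: at every node Δ·S+B equals the discounted successor values.

(0,0): Delta=0.4646 Bond=8.0480
(1,0): Delta=-2.7038 Bond=58.4912
(1,1): Delta=0.7146 Bond=2.1141
(2,0): Delta=2.0529 Bond=7.5740
(2,1): Delta=-3.0791 Bond=65.9746
(2,2): Delta=1.0139 Bond=-5.5791
(3,0): Delta=-7.2828 Bond=78.2634
(3,1): Delta=2.7895 Bond=-0.8246
(3,2): Delta=-3.5422 Bond=75.5509
(3,3): Delta=1.3734 Bond=-15.5382
V0=18.7333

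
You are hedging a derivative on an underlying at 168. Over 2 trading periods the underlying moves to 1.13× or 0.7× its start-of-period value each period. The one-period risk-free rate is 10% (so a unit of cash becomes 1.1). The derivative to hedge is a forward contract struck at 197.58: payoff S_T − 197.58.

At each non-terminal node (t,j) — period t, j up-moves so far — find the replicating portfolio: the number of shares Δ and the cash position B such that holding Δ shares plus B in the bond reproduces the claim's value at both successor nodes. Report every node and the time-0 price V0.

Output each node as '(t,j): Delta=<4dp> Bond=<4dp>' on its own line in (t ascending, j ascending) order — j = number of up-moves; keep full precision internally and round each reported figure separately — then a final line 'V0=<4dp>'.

No-arbitrage ⇒ martingale measure with p* = (R−d)/(u−d) = 0.9302.
Payoff layer (t=2): V(2,0)=-115.2600, V(2,1)=-64.6920, V(2,2)=16.9392
Node (1,0) S=117.6000: V=(p*·-64.6920+(1−p*)·-115.2600)/1.1=-62.0182; Δ=(-64.6920−-115.2600)/(132.8880−82.3200)=1.0000; B=V−Δ·S=-179.6182
Node (1,1) S=189.8400: V=(p*·16.9392+(1−p*)·-64.6920)/1.1=10.2218; Δ=(16.9392−-64.6920)/(214.5192−132.8880)=1.0000; B=V−Δ·S=-179.6182
Node (0,0) S=168.0000: V=(p*·10.2218+(1−p*)·-62.0182)/1.1=4.7107; Δ=(10.2218−-62.0182)/(189.8400−117.6000)=1.0000; B=V−Δ·S=-163.2893
Each (Δ,B) replicates both successor values, so the strategy is self-financing and V0 is arbitrage-free.

(0,0): Delta=1.0000 Bond=-163.2893
(1,0): Delta=1.0000 Bond=-179.6182
(1,1): Delta=1.0000 Bond=-179.6182
V0=4.7107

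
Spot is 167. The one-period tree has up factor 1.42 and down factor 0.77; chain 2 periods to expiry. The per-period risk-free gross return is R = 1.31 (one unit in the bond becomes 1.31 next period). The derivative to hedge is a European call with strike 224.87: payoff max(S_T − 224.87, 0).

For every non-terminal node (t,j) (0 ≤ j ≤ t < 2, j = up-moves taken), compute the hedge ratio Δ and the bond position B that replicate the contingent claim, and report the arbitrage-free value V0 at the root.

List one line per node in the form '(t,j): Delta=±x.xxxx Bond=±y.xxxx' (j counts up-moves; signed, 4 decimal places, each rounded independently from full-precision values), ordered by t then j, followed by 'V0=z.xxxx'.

(0,0): Delta=0.6536 Bond=-64.1541
(1,0): Delta=0.0000 Bond=0.0000
(1,1): Delta=0.7258 Bond=-101.1615
V0=44.9912

Risk-neutral probability p* = (R−d)/(u−d) = (1.31−0.77)/(1.42−0.77) = 0.8308.
Payoff layer (t=2): V(2,0)=0.0000, V(2,1)=0.0000, V(2,2)=111.8688
Node (1,0) S=128.5900: V=(p*·0.0000+(1−p*)·0.0000)/1.31=0.0000; Δ=(0.0000−0.0000)/(182.5978−99.0143)=0.0000; B=V−Δ·S=0.0000
Node (1,1) S=237.1400: V=(p*·111.8688+(1−p*)·0.0000)/1.31=70.9444; Δ=(111.8688−0.0000)/(336.7388−182.5978)=0.7258; B=V−Δ·S=-101.1615
Node (0,0) S=167.0000: V=(p*·70.9444+(1−p*)·0.0000)/1.31=44.9912; Δ=(70.9444−0.0000)/(237.1400−128.5900)=0.6536; B=V−Δ·S=-64.1541
Each (Δ,B) replicates both successor values, so the strategy is self-financing and V0 is arbitrage-free.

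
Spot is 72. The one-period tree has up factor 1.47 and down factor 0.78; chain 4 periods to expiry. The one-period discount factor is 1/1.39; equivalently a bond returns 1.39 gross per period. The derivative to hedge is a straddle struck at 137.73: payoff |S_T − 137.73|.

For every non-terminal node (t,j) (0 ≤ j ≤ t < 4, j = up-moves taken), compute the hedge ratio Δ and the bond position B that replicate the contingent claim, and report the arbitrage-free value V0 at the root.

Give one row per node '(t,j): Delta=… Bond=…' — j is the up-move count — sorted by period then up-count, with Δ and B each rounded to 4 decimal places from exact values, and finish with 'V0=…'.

The replicating-portfolio and risk-neutral prices coincide; use p* = (1.39−0.78)/(1.47−0.78) = 0.8841 for the latter.
Terminal values V(4,·): V(4,0)=111.0792, V(4,1)=87.5034, V(4,2)=43.0722, V(4,3)=40.6635, V(4,4)=198.4732
(3,0): S=34.1677. Δ = (V_up−V_dn)/(S_up−S_dn) = (87.5034−111.0792)/(50.2266−26.6508) = -1.0000. V = [p*·87.5034 + (1−p*)·111.0792]/1.39 = 64.9186. B = V − Δ·S = 99.0863.
(3,1): S=64.3931. Δ = (V_up−V_dn)/(S_up−S_dn) = (43.0722−87.5034)/(94.6578−50.2266) = -1.0000. V = [p*·43.0722 + (1−p*)·87.5034]/1.39 = 34.6933. B = V − Δ·S = 99.0863.
(3,2): S=121.3561. Δ = (V_up−V_dn)/(S_up−S_dn) = (40.6635−43.0722)/(178.3935−94.6578) = -0.0288. V = [p*·40.6635 + (1−p*)·43.0722]/1.39 = 29.4553. B = V − Δ·S = 32.9461.
(3,3): S=228.7097. Δ = (V_up−V_dn)/(S_up−S_dn) = (198.4732−40.6635)/(336.2032−178.3935) = 1.0000. V = [p*·198.4732 + (1−p*)·40.6635]/1.39 = 129.6233. B = V − Δ·S = -99.0863.
(2,0): S=43.8048. Δ = (V_up−V_dn)/(S_up−S_dn) = (34.6933−64.9186)/(64.3931−34.1677) = -1.0000. V = [p*·34.6933 + (1−p*)·64.9186]/1.39 = 27.4803. B = V − Δ·S = 71.2851.
(2,1): S=82.5552. Δ = (V_up−V_dn)/(S_up−S_dn) = (29.4553−34.6933)/(121.3561−64.3931) = -0.0920. V = [p*·29.4553 + (1−p*)·34.6933]/1.39 = 21.6277. B = V − Δ·S = 29.2191.
(2,2): S=155.5848. Δ = (V_up−V_dn)/(S_up−S_dn) = (129.6233−29.4553)/(228.7097−121.3561) = 0.9331. V = [p*·129.6233 + (1−p*)·29.4553]/1.39 = 84.8990. B = V − Δ·S = -60.2721.
(1,0): S=56.1600. Δ = (V_up−V_dn)/(S_up−S_dn) = (21.6277−27.4803)/(82.5552−43.8048) = -0.1510. V = [p*·21.6277 + (1−p*)·27.4803]/1.39 = 16.0477. B = V − Δ·S = 24.5297.
(1,1): S=105.8400. Δ = (V_up−V_dn)/(S_up−S_dn) = (84.8990−21.6277)/(155.5848−82.5552) = 0.8664. V = [p*·84.8990 + (1−p*)·21.6277]/1.39 = 55.8009. B = V − Δ·S = -35.8966.
(0,0): S=72.0000. Δ = (V_up−V_dn)/(S_up−S_dn) = (55.8009−16.0477)/(105.8400−56.1600) = 0.8002. V = [p*·55.8009 + (1−p*)·16.0477]/1.39 = 36.8286. B = V − Δ·S = -20.7847.
Self-financing check: at every node Δ·S+B equals the discounted successor values.

(0,0): Delta=0.8002 Bond=-20.7847
(1,0): Delta=-0.1510 Bond=24.5297
(1,1): Delta=0.8664 Bond=-35.8966
(2,0): Delta=-1.0000 Bond=71.2851
(2,1): Delta=-0.0920 Bond=29.2191
(2,2): Delta=0.9331 Bond=-60.2721
(3,0): Delta=-1.0000 Bond=99.0863
(3,1): Delta=-1.0000 Bond=99.0863
(3,2): Delta=-0.0288 Bond=32.9461
(3,3): Delta=1.0000 Bond=-99.0863
V0=36.8286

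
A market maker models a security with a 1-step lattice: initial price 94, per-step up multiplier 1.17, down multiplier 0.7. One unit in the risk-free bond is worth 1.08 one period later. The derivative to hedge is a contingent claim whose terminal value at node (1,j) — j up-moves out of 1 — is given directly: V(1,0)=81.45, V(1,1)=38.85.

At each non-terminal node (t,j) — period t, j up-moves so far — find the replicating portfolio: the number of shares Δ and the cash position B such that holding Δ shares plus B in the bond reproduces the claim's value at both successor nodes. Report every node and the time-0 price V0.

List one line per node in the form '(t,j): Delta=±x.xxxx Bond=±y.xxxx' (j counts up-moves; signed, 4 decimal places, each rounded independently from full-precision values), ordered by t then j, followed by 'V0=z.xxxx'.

(0,0): Delta=-0.9642 Bond=134.1637
V0=43.5254

Risk-neutral probability p* = (R−d)/(u−d) = (1.08−0.7)/(1.17−0.7) = 0.8085.
At expiry t=1: V(1,0)=81.4500, V(1,1)=38.8500
(0,0): S=94.0000. Δ = (V_up−V_dn)/(S_up−S_dn) = (38.8500−81.4500)/(109.9800−65.8000) = -0.9642. V = [p*·38.8500 + (1−p*)·81.4500]/1.08 = 43.5254. B = V − Δ·S = 134.1637.
Root portfolio cost Δ·94+B reproduces V0=43.5254.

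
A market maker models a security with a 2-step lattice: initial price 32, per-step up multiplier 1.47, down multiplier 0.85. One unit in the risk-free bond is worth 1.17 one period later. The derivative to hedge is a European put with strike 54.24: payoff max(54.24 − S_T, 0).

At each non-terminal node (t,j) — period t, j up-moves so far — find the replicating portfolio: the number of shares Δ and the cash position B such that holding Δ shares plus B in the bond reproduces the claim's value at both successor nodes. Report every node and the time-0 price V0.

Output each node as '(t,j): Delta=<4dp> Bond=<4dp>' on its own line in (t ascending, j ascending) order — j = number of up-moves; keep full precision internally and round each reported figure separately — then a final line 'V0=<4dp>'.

Risk-neutral probability p* = (R−d)/(u−d) = (1.17−0.85)/(1.47−0.85) = 0.5161.
Terminal payoffs: V(2,0)=31.1200, V(2,1)=14.2560, V(2,2)=0.0000
Node (1,0) S=27.2000: V=(p*·14.2560+(1−p*)·31.1200)/1.17=19.1590; Δ=(14.2560−31.1200)/(39.9840−23.1200)=-1.0000; B=V−Δ·S=46.3590
Node (1,1) S=47.0400: V=(p*·0.0000+(1−p*)·14.2560)/1.17=5.8958; Δ=(0.0000−14.2560)/(69.1488−39.9840)=-0.4888; B=V−Δ·S=28.8893
Node (0,0) S=32.0000: V=(p*·5.8958+(1−p*)·19.1590)/1.17=10.5243; Δ=(5.8958−19.1590)/(47.0400−27.2000)=-0.6685; B=V−Δ·S=31.9166
Root portfolio cost Δ·32+B reproduces V0=10.5243.

(0,0): Delta=-0.6685 Bond=31.9166
(1,0): Delta=-1.0000 Bond=46.3590
(1,1): Delta=-0.4888 Bond=28.8893
V0=10.5243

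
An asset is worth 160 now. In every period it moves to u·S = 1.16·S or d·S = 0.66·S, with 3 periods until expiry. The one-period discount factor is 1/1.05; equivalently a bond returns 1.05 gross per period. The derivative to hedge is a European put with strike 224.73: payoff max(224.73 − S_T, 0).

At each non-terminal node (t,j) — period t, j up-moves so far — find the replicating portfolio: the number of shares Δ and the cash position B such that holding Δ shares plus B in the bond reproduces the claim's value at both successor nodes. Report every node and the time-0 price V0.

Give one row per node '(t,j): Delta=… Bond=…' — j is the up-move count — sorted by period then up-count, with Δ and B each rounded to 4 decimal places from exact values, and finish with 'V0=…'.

(0,0): Delta=-0.8275 Bond=176.7775
(1,0): Delta=-1.0000 Bond=203.8367
(1,1): Delta=-0.7998 Bond=180.4773
(2,0): Delta=-1.0000 Bond=214.0286
(2,1): Delta=-1.0000 Bond=214.0286
(2,2): Delta=-0.7676 Bond=182.5832
V0=44.3841

No-arbitrage ⇒ martingale measure with p* = (R−d)/(u−d) = 0.7800.
At expiry t=3: V(3,0)=178.7306, V(3,1)=143.8826, V(3,2)=82.6346, V(3,3)=0.0000
(2,0): S=69.6960. Δ = (V_up−V_dn)/(S_up−S_dn) = (143.8826−178.7306)/(80.8474−45.9994) = -1.0000. V = [p*·143.8826 + (1−p*)·178.7306]/1.05 = 144.3326. B = V − Δ·S = 214.0286.
(2,1): S=122.4960. Δ = (V_up−V_dn)/(S_up−S_dn) = (82.6346−143.8826)/(142.0954−80.8474) = -1.0000. V = [p*·82.6346 + (1−p*)·143.8826]/1.05 = 91.5326. B = V − Δ·S = 214.0286.
(2,2): S=215.2960. Δ = (V_up−V_dn)/(S_up−S_dn) = (0.0000−82.6346)/(249.7434−142.0954) = -0.7676. V = [p*·0.0000 + (1−p*)·82.6346]/1.05 = 17.3139. B = V − Δ·S = 182.5832.
(1,0): S=105.6000. Δ = (V_up−V_dn)/(S_up−S_dn) = (91.5326−144.3326)/(122.4960−69.6960) = -1.0000. V = [p*·91.5326 + (1−p*)·144.3326]/1.05 = 98.2367. B = V − Δ·S = 203.8367.
(1,1): S=185.6000. Δ = (V_up−V_dn)/(S_up−S_dn) = (17.3139−91.5326)/(215.2960−122.4960) = -0.7998. V = [p*·17.3139 + (1−p*)·91.5326]/1.05 = 32.0400. B = V − Δ·S = 180.4773.
(0,0): S=160.0000. Δ = (V_up−V_dn)/(S_up−S_dn) = (32.0400−98.2367)/(185.6000−105.6000) = -0.8275. V = [p*·32.0400 + (1−p*)·98.2367]/1.05 = 44.3841. B = V − Δ·S = 176.7775.
Each (Δ,B) replicates both successor values, so the strategy is self-financing and V0 is arbitrage-free.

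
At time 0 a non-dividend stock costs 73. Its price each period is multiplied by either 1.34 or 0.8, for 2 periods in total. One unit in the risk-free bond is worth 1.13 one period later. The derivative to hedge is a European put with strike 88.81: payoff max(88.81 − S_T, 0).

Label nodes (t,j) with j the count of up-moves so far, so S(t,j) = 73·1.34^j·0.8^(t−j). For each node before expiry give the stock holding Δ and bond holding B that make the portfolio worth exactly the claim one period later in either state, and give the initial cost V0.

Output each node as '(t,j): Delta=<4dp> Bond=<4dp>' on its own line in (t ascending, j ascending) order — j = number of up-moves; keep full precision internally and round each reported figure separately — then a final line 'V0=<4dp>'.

(0,0): Delta=-0.4201 Bond=39.5818
(1,0): Delta=-1.0000 Bond=78.5929
(1,1): Delta=-0.1998 Bond=23.1766
V0=8.9137

No-arbitrage ⇒ martingale measure with p* = (R−d)/(u−d) = 0.6111.
Payoff layer (t=2): V(2,0)=42.0900, V(2,1)=10.5540, V(2,2)=0.0000
  t=1,j=0: stock 58.4000 → up 78.2560 (V=10.5540), down 46.7200 (V=42.0900). Price 20.1929; hedge Δ=-1.0000, bond B=78.5929.
  t=1,j=1: stock 97.8200 → up 131.0788 (V=0.0000), down 78.2560 (V=10.5540). Price 3.6322; hedge Δ=-0.1998, bond B=23.1766.
  t=0,j=0: stock 73.0000 → up 97.8200 (V=3.6322), down 58.4000 (V=20.1929). Price 8.9137; hedge Δ=-0.4201, bond B=39.5818.
The time-0 hedge costs 8.9137, which is the no-arbitrage price.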